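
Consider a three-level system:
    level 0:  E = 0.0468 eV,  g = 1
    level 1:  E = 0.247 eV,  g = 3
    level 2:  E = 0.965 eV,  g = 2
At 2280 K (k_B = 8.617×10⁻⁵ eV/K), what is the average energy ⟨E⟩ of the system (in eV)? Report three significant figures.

k_BT = 8.617×10⁻⁵ × 2280 K = 0.19647 eV.
Eᵢ/kT = 0.23820, 1.2572, 4.9117.
Z = Σ gᵢe^(−Eᵢ/kT) = 1·e^(−0.23820) + 3·e^(−1.2572) + 2·e^(−4.9117) = 0.78805 + 0.85335 + 0.014720 = 1.6561.
⟨E⟩ = Σ Eᵢ gᵢe^(−Eᵢ/kT) / Z = (0.0468·0.78805 + 0.247·0.85335 + 0.965·0.014720) / 1.6561 = 0.158 eV.

0.158 eV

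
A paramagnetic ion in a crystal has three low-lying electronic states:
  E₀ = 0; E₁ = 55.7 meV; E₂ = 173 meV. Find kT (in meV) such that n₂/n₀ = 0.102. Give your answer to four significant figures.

n₂/n₀ = exp[−(E₂−E₀)/kT] = 0.102.
⇒ (E₂−E₀)/kT = ln(1/0.102) = ln(9.80392) = 2.28278.
kT = 173 meV / 2.28278 = 75.78 meV.

75.78 meV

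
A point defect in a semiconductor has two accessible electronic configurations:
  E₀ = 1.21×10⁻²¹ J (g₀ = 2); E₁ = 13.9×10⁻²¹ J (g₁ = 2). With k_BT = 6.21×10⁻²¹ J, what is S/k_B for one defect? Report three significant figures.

1.05

Eᵢ/kT = 0.19485, 2.2383.
Z = Σ gᵢe^(−Eᵢ/kT) = 2·e^(−0.19485) + 2·e^(−2.2383) = 1.6459 + 0.21328 = 1.8592.
⟨E⟩ = Σ EᵢPᵢ = 2.6657 ×10⁻²¹ J.
S/k_B = ln Z + ⟨E⟩/kT = ln(1.8592) + 2.6657/6.21 = 0.62015 + 0.42926 = 1.05.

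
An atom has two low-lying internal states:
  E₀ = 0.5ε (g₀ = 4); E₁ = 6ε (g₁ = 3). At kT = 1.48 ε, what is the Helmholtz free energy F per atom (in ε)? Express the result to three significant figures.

Eᵢ/kT = 0.33784, 4.0541.
Z = Σ gᵢe^(−Eᵢ/kT) = 4·e^(−0.33784) + 3·e^(−4.0541) = 2.8532 + 0.052053 = 2.9053.
F = −kT ln Z = −1.48 × ln(2.9053) = −1.48 × 1.0665 = -1.58 ε.

-1.58 ε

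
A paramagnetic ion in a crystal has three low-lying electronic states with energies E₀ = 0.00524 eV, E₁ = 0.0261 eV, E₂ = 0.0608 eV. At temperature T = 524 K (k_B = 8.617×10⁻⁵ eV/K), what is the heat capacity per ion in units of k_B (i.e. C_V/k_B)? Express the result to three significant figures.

k_BT = 8.617×10⁻⁵ × 524 K = 0.045153 eV.
Eᵢ/kT = 0.11605, 0.57803, 1.3465.
Z = Σ e^(−Eᵢ/kT) = e^(−0.11605) + e^(−0.57803) + e^(−1.3465) = 0.89043 + 0.56100 + 0.26015 = 1.7116.
⟨E⟩ = 0.020522 eV, ⟨E²⟩ = 0.00079942 eV².
C_V/k_B = (⟨E²⟩ − ⟨E⟩²)/(kT)² = (0.00079942 − 0.00042115)/0.0020388 = 0.186.

0.186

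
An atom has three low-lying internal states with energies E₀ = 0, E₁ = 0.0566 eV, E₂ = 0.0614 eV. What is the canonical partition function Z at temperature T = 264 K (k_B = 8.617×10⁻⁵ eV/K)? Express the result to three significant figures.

k_BT = 8.617×10⁻⁵ × 264 K = 0.022749 eV.
Eᵢ/kT = 0, 2.4880, 2.6990.
Z = Σ e^(−Eᵢ/kT) = e^(−0) + e^(−2.4880) + e^(−2.6990) = 1.0000 + 0.083076 + 0.067273 = 1.1503.

Z = 1.15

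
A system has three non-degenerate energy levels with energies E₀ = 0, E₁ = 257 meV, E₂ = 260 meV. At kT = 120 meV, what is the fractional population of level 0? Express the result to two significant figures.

Eᵢ/kT = 0, 2.142, 2.167.
Z = Σ e^(−Eᵢ/kT) = e^(−0) + e^(−2.142) + e^(−2.167) = 1.000 + 0.1174 + 0.1145 = 1.232.
P₀ = e^(−E₀/kT) / Z = 1.000/1.232 = 0.81.

0.81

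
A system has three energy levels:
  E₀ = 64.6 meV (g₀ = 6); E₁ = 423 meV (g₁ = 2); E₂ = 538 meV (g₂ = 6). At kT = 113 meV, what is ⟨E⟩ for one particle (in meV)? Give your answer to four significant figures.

Eᵢ/kT = 0.571681, 3.74336, 4.76106.
Z = Σ gᵢe^(−Eᵢ/kT) = 6·e^(−0.571681) + 2·e^(−3.74336) + 6·e^(−4.76106) = 3.38745 + 0.0473488 + 0.0513392 = 3.48614.
⟨E⟩ = Σ Eᵢ gᵢe^(−Eᵢ/kT) / Z = (64.6·3.38745 + 423·0.0473488 + 538·0.0513392) / 3.48614 = 76.44 meV.

76.44 meV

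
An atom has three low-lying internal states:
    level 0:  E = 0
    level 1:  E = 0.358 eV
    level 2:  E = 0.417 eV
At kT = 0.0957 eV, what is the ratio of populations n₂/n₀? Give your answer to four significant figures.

0.01281

n₂/n₀ = exp[−(E₂−E₀)/kT] = exp(−(0.417 eV)/(0.0957 eV)) = exp(-4.35737) = 0.01281.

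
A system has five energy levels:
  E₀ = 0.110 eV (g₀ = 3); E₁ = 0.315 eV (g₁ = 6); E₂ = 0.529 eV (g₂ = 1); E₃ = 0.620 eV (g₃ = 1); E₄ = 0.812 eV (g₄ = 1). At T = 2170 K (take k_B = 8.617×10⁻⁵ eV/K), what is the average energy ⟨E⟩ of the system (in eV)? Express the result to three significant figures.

0.207 eV

k_BT = 8.617×10⁻⁵ × 2170 K = 0.18699 eV.
Eᵢ/kT = 0.58827, 1.6846, 2.8290, 3.3157, 4.3425.
Z = Σ gᵢe^(−Eᵢ/kT) = 3·e^(−0.58827) + 6·e^(−1.6846) + 1·e^(−2.8290) + 1·e^(−3.3157) + 1·e^(−4.3425) = 1.6659 + 1.1131 + 0.059072 + 0.036309 + 0.013004 = 2.8874.
⟨E⟩ = Σ Eᵢ gᵢe^(−Eᵢ/kT) / Z = (0.110·1.6659 + 0.315·1.1131 + 0.529·0.059072 + 0.620·0.036309 + 0.812·0.013004) / 2.8874 = 0.207 eV.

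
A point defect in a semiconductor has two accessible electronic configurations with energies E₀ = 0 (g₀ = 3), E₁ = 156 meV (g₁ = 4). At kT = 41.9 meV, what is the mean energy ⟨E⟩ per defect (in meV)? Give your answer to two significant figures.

4.9 meV

Eᵢ/kT = 0, 3.723.
Z = Σ gᵢe^(−Eᵢ/kT) = 3·e^(−0) + 4·e^(−3.723) = 3.000 + 0.09665 = 3.097.
⟨E⟩ = Σ Eᵢ gᵢe^(−Eᵢ/kT) / Z = (0·3.000 + 156·0.09665) / 3.097 = 4.9 meV.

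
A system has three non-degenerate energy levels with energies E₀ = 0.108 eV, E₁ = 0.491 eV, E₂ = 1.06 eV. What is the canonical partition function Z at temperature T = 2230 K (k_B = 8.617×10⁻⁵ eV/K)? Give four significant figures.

k_BT = 8.617×10⁻⁵ × 2230 K = 0.192159 eV.
Eᵢ/kT = 0.562035, 2.55518, 5.51627.
Z = Σ e^(−Eᵢ/kT) = e^(−0.562035) + e^(−2.55518) + e^(−5.51627) = 0.570048 + 0.0776782 + 0.00402082 = 0.651747.

Z = 0.6517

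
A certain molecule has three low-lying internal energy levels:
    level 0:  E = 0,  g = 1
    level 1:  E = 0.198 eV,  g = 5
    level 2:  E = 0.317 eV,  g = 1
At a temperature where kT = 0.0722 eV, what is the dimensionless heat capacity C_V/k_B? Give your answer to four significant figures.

1.500

Eᵢ/kT = 0, 2.74238, 4.39058.
Z = Σ gᵢe^(−Eᵢ/kT) = 1·e^(−0) + 5·e^(−2.74238) + 1·e^(−4.39058) = 1.00000 + 0.322084 + 0.0123935 = 1.33448.
⟨E⟩ = 0.0507324 eV, ⟨E²⟩ = 0.0103954 eV².
C_V/k_B = (⟨E²⟩ − ⟨E⟩²)/(kT)² = (0.0103954 − 0.00257378)/0.00521284 = 1.500.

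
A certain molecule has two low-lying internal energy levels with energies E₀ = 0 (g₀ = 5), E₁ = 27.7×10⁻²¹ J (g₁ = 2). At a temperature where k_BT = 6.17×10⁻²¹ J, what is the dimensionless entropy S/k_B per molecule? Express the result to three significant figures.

1.63

Eᵢ/kT = 0, 4.4895.
Z = Σ gᵢe^(−Eᵢ/kT) = 5·e^(−0) + 2·e^(−4.4895) = 5.0000 + 0.022453 = 5.0225.
⟨E⟩ = Σ EᵢPᵢ = 0.12383 ×10⁻²¹ J.
S/k_B = ln Z + ⟨E⟩/kT = ln(5.0225) + 0.12383/6.17 = 1.6139 + 0.020070 = 1.63.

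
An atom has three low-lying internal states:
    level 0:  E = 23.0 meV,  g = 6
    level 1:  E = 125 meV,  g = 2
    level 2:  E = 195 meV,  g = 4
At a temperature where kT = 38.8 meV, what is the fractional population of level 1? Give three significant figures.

Eᵢ/kT = 0.59278, 3.2216, 5.0258.
Z = Σ gᵢe^(−Eᵢ/kT) = 6·e^(−0.59278) + 2·e^(−3.2216) + 4·e^(−5.0258) = 3.3167 + 0.079782 + 0.026265 = 3.4227.
P₁ = g₁ e^(−E₁/kT) / Z = 0.079782/3.4227 = 0.0233.

0.0233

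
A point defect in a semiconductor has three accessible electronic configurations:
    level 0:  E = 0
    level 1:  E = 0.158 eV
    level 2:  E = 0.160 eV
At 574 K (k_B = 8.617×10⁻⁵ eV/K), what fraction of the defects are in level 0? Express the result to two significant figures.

0.93

k_BT = 8.617×10⁻⁵ × 574 K = 0.04946 eV.
Eᵢ/kT = 0, 3.195, 3.235.
Z = Σ e^(−Eᵢ/kT) = e^(−0) + e^(−3.195) + e^(−3.235) = 1.000 + 0.04097 + 0.03936 = 1.080.
P₀ = e^(−E₀/kT) / Z = 1.000/1.080 = 0.93.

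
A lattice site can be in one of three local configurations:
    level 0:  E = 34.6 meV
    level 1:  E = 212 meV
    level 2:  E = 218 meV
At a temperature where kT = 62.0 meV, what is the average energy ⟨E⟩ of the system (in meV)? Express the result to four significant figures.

52.33 meV

Eᵢ/kT = 0.558065, 3.41935, 3.51613.
Z = Σ e^(−Eᵢ/kT) = e^(−0.558065) + e^(−3.41935) + e^(−3.51613) = 0.572315 + 0.0327337 + 0.0297142 = 0.634763.
⟨E⟩ = Σ Eᵢ e^(−Eᵢ/kT) / Z = (34.6·0.572315 + 212·0.0327337 + 218·0.0297142) / 0.634763 = 52.33 meV.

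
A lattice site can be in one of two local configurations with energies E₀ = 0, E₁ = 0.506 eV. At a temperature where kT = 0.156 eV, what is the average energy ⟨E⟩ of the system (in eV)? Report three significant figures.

Eᵢ/kT = 0, 3.2436.
Z = Σ e^(−Eᵢ/kT) = e^(−0) + e^(−3.2436) = 1.0000 + 0.039023 = 1.0390.
⟨E⟩ = Σ Eᵢ e^(−Eᵢ/kT) / Z = (0·1.0000 + 0.506·0.039023) / 1.0390 = 0.0190 eV.

0.0190 eV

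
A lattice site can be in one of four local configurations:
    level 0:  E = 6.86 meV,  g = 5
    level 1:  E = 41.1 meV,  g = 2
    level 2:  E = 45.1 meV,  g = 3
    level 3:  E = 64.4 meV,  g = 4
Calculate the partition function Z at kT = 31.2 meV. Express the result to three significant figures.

Z = 5.76

Eᵢ/kT = 0.21987, 1.3173, 1.4455, 2.0641.
Z = Σ gᵢe^(−Eᵢ/kT) = 5·e^(−0.21987) + 2·e^(−1.3173) + 3·e^(−1.4455) + 4·e^(−2.0641) = 4.0131 + 0.53572 + 0.70688 + 0.50773 = 5.7634.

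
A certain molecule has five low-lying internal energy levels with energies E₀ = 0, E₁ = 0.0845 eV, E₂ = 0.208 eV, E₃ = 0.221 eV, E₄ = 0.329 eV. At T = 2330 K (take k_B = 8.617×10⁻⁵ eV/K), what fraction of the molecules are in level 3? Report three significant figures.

k_BT = 8.617×10⁻⁵ × 2330 K = 0.20078 eV.
Eᵢ/kT = 0, 0.42086, 1.0360, 1.1007, 1.6386.
Z = Σ e^(−Eᵢ/kT) = e^(−0) + e^(−0.42086) + e^(−1.0360) + e^(−1.1007) + e^(−1.6386) = 1.0000 + 0.65648 + 0.35487 + 0.33264 + 0.19425 = 2.5382.
P₃ = e^(−E₃/kT) / Z = 0.33264/2.5382 = 0.131.

0.131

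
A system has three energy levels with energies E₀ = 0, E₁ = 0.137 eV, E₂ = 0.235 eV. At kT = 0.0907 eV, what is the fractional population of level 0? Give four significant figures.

Eᵢ/kT = 0, 1.51047, 2.59096.
Z = Σ e^(−Eᵢ/kT) = e^(−0) + e^(−1.51047) + e^(−2.59096) = 1.00000 + 0.220806 + 0.0749481 = 1.29575.
P₀ = e^(−E₀/kT) / Z = 1.00000/1.29575 = 0.7718.

0.7718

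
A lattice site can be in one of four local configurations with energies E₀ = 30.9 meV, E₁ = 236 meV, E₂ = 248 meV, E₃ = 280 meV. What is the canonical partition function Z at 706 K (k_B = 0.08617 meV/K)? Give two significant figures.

k_BT = 0.08617 × 706 K = 60.84 meV.
Eᵢ/kT = 0.5079, 3.879, 4.076, 4.602.
Z = Σ e^(−Eᵢ/kT) = e^(−0.5079) + e^(−3.879) + e^(−4.076) + e^(−4.602) = 0.6018 + 0.02067 + 0.01698 + 0.01003 = 0.6495.

Z = 0.65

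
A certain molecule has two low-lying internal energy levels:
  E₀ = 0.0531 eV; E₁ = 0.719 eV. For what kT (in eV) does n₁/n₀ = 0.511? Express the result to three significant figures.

n₁/n₀ = exp[−(E₁−E₀)/kT] = 0.511.
⇒ (E₁−E₀)/kT = ln(1/0.511) = ln(1.9569) = 0.67136.
kT = 0.6659 eV / 0.67136 = 0.992 eV.

0.992 eV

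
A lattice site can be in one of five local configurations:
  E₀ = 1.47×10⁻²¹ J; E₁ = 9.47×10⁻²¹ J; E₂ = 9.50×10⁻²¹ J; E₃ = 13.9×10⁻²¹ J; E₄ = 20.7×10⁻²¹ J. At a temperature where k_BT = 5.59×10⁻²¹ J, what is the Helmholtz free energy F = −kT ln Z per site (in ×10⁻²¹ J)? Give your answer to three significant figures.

-1.22 ×10⁻²¹ J

Eᵢ/kT = 0.26297, 1.6941, 1.6995, 2.4866, 3.7030.
Z = Σ e^(−Eᵢ/kT) = e^(−0.26297) + e^(−1.6941) + e^(−1.6995) + e^(−2.4866) + e^(−3.7030) = 0.76876 + 0.18376 + 0.18277 + 0.083192 + 0.024649 = 1.2431.
F = −kT ln Z = −5.59 × ln(1.2431) = −5.59 × 0.21761 = -1.22 ×10⁻²¹ J.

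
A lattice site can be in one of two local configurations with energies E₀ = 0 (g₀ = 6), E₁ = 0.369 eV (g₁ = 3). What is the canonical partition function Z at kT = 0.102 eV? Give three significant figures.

Z = 6.08

Eᵢ/kT = 0, 3.6176.
Z = Σ gᵢe^(−Eᵢ/kT) = 6·e^(−0) + 3·e^(−3.6176) = 6.0000 + 0.080541 = 6.0805.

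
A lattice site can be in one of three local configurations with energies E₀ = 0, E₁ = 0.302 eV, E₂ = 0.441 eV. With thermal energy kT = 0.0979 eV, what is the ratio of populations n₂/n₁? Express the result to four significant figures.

n₂/n₁ = exp[−(E₂−E₁)/kT] = exp(−(0.139 eV)/(0.0979 eV)) = exp(-1.41982) = 0.2418.

0.2418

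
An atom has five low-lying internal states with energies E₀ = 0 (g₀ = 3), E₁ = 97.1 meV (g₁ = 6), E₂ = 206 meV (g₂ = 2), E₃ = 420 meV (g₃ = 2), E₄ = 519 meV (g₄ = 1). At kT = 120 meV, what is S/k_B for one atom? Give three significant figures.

Eᵢ/kT = 0, 0.80917, 1.7167, 3.5000, 4.3250.
Z = Σ gᵢe^(−Eᵢ/kT) = 3·e^(−0) + 6·e^(−0.80917) + 2·e^(−1.7167) + 2·e^(−3.5000) + 1·e^(−4.3250) = 3.0000 + 2.6714 + 0.35932 + 0.060395 + 0.013234 = 6.1043.
⟨E⟩ = Σ EᵢPᵢ = 59.900 meV.
S/k_B = ln Z + ⟨E⟩/kT = ln(6.1043) + 59.900/120 = 1.8090 + 0.49917 = 2.31.

2.31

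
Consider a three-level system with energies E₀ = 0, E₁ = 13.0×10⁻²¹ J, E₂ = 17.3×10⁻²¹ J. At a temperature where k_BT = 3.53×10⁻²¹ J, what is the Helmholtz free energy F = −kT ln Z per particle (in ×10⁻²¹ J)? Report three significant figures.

-0.113 ×10⁻²¹ J

Eᵢ/kT = 0, 3.6827, 4.9008.
Z = Σ e^(−Eᵢ/kT) = e^(−0) + e^(−3.6827) + e^(−4.9008) = 1.0000 + 0.025155 + 0.0074406 = 1.0326.
F = −kT ln Z = −3.53 × ln(1.0326) = −3.53 × 0.032080 = -0.113 ×10⁻²¹ J.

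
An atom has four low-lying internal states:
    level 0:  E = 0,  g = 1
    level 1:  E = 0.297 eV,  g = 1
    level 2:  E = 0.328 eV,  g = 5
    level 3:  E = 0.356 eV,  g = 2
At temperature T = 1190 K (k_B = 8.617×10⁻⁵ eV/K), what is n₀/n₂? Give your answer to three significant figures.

4.90

k_BT = 8.617×10⁻⁵ × 1190 K = 0.10254 eV.
n₀/n₂ = (g₀/g₂) exp[−(E₀−E₂)/kT] = (1/5) × exp(−(-0.328 eV)/(0.10254 eV)) = (1/5) × exp(3.1988) = 4.90.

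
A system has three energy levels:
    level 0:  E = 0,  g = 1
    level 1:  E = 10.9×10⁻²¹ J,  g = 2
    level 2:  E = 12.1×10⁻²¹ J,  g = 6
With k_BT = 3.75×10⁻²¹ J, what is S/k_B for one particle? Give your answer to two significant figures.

1.1

Eᵢ/kT = 0, 2.907, 3.227.
Z = Σ gᵢe^(−Eᵢ/kT) = 1·e^(−0) + 2·e^(−2.907) + 6·e^(−3.227) = 1.000 + 0.1093 + 0.2381 = 1.347.
⟨E⟩ = Σ EᵢPᵢ = 3.023 ×10⁻²¹ J.
S/k_B = ln Z + ⟨E⟩/kT = ln(1.347) + 3.023/3.75 = 0.2979 + 0.8061 = 1.1.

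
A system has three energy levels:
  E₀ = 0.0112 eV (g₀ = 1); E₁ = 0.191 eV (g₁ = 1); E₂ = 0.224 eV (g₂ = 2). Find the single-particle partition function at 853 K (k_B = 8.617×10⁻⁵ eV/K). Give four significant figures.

k_BT = 8.617×10⁻⁵ × 853 K = 0.0735030 eV.
Eᵢ/kT = 0.152375, 2.59853, 3.04749.
Z = Σ gᵢe^(−Eᵢ/kT) = 1·e^(−0.152375) + 1·e^(−2.59853) + 2·e^(−3.04749) = 0.858666 + 0.0743828 + 0.0949559 = 1.02800.

Z = 1.028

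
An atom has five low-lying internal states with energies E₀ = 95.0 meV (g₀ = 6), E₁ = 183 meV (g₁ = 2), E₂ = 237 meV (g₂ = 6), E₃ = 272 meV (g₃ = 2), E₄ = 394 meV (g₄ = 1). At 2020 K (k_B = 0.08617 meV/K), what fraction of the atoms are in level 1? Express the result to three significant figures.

k_BT = 0.08617 × 2020 K = 174.06 meV.
Eᵢ/kT = 0.54579, 1.0514, 1.3616, 1.5627, 2.2636.
Z = Σ gᵢe^(−Eᵢ/kT) = 6·e^(−0.54579) + 2·e^(−1.0514) + 6·e^(−1.3616) + 2·e^(−1.5627) + 1·e^(−2.2636) = 3.4763 + 0.69890 + 1.5375 + 0.41914 + 0.10398 = 6.2358.
P₁ = g₁ e^(−E₁/kT) / Z = 0.69890/6.2358 = 0.112.

0.112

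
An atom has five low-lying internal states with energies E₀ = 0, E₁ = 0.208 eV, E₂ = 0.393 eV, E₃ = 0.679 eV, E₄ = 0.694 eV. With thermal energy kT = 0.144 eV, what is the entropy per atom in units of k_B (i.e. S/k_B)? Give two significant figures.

Eᵢ/kT = 0, 1.444, 2.729, 4.715, 4.819.
Z = Σ e^(−Eᵢ/kT) = e^(−0) + e^(−1.444) + e^(−2.729) + e^(−4.715) + e^(−4.819) = 1.000 + 0.2360 + 0.06528 + 0.008960 + 0.008075 = 1.318.
⟨E⟩ = Σ EᵢPᵢ = 0.06558 eV.
S/k_B = ln Z + ⟨E⟩/kT = ln(1.318) + 0.06558/0.144 = 0.2761 + 0.4554 = 0.73.

0.73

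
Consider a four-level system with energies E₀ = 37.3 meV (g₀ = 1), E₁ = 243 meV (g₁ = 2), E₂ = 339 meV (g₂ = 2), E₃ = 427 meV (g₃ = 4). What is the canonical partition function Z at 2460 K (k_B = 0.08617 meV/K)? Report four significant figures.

k_BT = 0.08617 × 2460 K = 211.978 meV.
Eᵢ/kT = 0.175962, 1.14635, 1.59922, 2.01436.
Z = Σ gᵢe^(−Eᵢ/kT) = 1·e^(−0.175962) + 2·e^(−1.14635) + 2·e^(−1.59922) + 4·e^(−2.01436) = 0.838650 + 0.635589 + 0.404108 + 0.533623 = 2.41197.

Z = 2.412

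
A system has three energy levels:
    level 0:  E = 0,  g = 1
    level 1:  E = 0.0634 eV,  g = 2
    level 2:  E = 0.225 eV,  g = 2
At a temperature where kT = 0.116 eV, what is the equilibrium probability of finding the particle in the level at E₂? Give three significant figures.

Eᵢ/kT = 0, 0.54655, 1.9397.
Z = Σ gᵢe^(−Eᵢ/kT) = 1·e^(−0) + 2·e^(−0.54655) + 2·e^(−1.9397) = 1.0000 + 1.1579 + 0.28749 = 2.4454.
P₂ = g₂ e^(−E₂/kT) / Z = 0.28749/2.4454 = 0.118.

0.118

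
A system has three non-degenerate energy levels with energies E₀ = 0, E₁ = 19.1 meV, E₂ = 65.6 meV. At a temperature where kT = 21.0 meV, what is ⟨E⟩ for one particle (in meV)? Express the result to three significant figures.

Eᵢ/kT = 0, 0.90952, 3.1238.
Z = Σ e^(−Eᵢ/kT) = e^(−0) + e^(−0.90952) + e^(−3.1238) = 1.0000 + 0.40272 + 0.043990 = 1.4467.
⟨E⟩ = Σ Eᵢ e^(−Eᵢ/kT) / Z = (0·1.0000 + 19.1·0.40272 + 65.6·0.043990) / 1.4467 = 7.31 meV.

7.31 meV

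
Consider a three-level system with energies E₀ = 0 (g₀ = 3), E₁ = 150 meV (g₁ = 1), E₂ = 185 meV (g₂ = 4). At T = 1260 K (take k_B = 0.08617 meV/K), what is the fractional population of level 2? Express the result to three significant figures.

k_BT = 0.08617 × 1260 K = 108.57 meV.
Eᵢ/kT = 0, 1.3816, 1.7040.
Z = Σ gᵢe^(−Eᵢ/kT) = 3·e^(−0) + 1·e^(−1.3816) + 4·e^(−1.7040) = 3.0000 + 0.25118 + 0.72782 = 3.9790.
P₂ = g₂ e^(−E₂/kT) / Z = 0.72782/3.9790 = 0.183.

0.183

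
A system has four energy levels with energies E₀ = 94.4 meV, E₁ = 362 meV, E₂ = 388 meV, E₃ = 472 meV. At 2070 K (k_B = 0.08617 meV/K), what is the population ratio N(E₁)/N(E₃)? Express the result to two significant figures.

k_BT = 0.08617 × 2070 K = 178.4 meV.
n₁/n₃ = exp[−(E₁−E₃)/kT] = exp(−(-110 meV)/(178.4 meV)) = exp(0.6166) = 1.9.

1.9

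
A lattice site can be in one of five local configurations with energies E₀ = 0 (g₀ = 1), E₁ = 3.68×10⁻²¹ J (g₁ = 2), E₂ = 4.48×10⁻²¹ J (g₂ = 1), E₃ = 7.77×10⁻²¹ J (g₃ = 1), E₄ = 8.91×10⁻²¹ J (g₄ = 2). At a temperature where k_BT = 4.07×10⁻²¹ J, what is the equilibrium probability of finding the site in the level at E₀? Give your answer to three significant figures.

Eᵢ/kT = 0, 0.90418, 1.1007, 1.9091, 2.1892.
Z = Σ gᵢe^(−Eᵢ/kT) = 1·e^(−0) + 2·e^(−0.90418) + 1·e^(−1.1007) + 1·e^(−1.9091) + 2·e^(−2.1892) = 1.0000 + 0.80975 + 0.33264 + 0.14821 + 0.22401 = 2.5146.
P₀ = g₀ e^(−E₀/kT) / Z = 1.0000/2.5146 = 0.398.

0.398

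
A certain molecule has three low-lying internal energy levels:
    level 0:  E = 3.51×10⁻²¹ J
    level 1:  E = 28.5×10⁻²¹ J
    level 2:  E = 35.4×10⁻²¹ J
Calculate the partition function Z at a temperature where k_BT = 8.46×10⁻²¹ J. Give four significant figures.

Eᵢ/kT = 0.414894, 3.36879, 4.18440.
Z = Σ e^(−Eᵢ/kT) = e^(−0.414894) + e^(−3.36879) + e^(−4.18440) = 0.660410 + 0.0344313 + 0.0152313 = 0.710073.

Z = 0.7101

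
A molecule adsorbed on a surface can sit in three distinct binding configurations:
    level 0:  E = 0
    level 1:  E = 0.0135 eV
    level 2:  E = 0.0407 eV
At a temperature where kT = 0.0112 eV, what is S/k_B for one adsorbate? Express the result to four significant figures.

Eᵢ/kT = 0, 1.20536, 3.63393.
Z = Σ e^(−Eᵢ/kT) = e^(−0) + e^(−1.20536) + e^(−3.63393) = 1.00000 + 0.299584 + 0.0264122 = 1.32600.
⟨E⟩ = Σ EᵢPᵢ = 0.00386075 eV.
S/k_B = ln Z + ⟨E⟩/kT = ln(1.32600) + 0.00386075/0.0112 = 0.282167 + 0.344710 = 0.6269.

0.6269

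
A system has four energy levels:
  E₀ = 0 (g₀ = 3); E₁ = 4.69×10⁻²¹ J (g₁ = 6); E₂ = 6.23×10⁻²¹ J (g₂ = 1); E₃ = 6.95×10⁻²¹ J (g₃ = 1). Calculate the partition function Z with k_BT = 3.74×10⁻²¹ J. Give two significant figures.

Eᵢ/kT = 0, 1.254, 1.666, 1.858.
Z = Σ gᵢe^(−Eᵢ/kT) = 3·e^(−0) + 6·e^(−1.254) + 1·e^(−1.666) + 1·e^(−1.858) = 3.000 + 1.712 + 0.1890 + 0.1560 = 5.057.

Z = 5.1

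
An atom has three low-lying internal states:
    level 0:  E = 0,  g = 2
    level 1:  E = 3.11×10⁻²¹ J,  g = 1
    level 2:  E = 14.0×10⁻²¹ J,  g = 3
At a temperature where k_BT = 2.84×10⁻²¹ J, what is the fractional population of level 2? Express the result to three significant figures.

0.00920

Eᵢ/kT = 0, 1.0951, 4.9296.
Z = Σ gᵢe^(−Eᵢ/kT) = 2·e^(−0) + 1·e^(−1.0951) + 3·e^(−4.9296) = 2.0000 + 0.33451 + 0.021688 = 2.3562.
P₂ = g₂ e^(−E₂/kT) / Z = 0.021688/2.3562 = 0.00920.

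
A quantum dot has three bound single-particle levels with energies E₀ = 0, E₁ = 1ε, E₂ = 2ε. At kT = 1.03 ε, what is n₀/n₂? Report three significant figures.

n₀/n₂ = exp[−(E₀−E₂)/kT] = exp(−(-2ε)/(1.03ε)) = exp(1.9417) = 6.97.

6.97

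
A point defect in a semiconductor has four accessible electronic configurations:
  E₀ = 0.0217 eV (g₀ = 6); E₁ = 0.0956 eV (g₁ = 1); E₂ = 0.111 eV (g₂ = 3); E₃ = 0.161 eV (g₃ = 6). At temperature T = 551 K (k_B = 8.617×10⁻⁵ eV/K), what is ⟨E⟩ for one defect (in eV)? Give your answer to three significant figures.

0.0361 eV

k_BT = 8.617×10⁻⁵ × 551 K = 0.047480 eV.
Eᵢ/kT = 0.45703, 2.0135, 2.3378, 3.3909.
Z = Σ gᵢe^(−Eᵢ/kT) = 6·e^(−0.45703) + 1·e^(−2.0135) + 3·e^(−2.3378) + 6·e^(−3.3909) = 3.7990 + 0.13352 + 0.28962 + 0.20207 = 4.4242.
⟨E⟩ = Σ Eᵢ gᵢe^(−Eᵢ/kT) / Z = (0.0217·3.7990 + 0.0956·0.13352 + 0.111·0.28962 + 0.161·0.20207) / 4.4242 = 0.0361 eV.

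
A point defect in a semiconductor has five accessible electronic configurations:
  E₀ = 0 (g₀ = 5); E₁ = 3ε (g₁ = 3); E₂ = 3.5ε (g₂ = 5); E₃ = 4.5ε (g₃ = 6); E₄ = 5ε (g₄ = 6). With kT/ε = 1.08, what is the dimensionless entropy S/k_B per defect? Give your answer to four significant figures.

Eᵢ/kT = 0, 2.77778, 3.24074, 4.16667, 4.62963.
Z = Σ gᵢe^(−Eᵢ/kT) = 5·e^(−0) + 3·e^(−2.77778) + 5·e^(−3.24074) + 6·e^(−4.16667) + 6·e^(−4.62963) = 5.00000 + 0.186529 + 0.195675 + 0.0930228 + 0.0585502 = 5.53378.
⟨E⟩ = Σ EᵢPᵢ = 0.353430 ε.
S/k_B = ln Z + ⟨E⟩/kT = ln(5.53378) + 0.353430/1.08 = 1.71087 + 0.327250 = 2.038.

2.038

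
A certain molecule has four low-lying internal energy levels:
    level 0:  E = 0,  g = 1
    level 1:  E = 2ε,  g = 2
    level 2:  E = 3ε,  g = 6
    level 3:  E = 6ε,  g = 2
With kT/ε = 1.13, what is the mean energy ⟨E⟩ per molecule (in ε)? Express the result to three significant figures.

Eᵢ/kT = 0, 1.7699, 2.6549, 5.3097.
Z = Σ gᵢe^(−Eᵢ/kT) = 1·e^(−0) + 2·e^(−1.7699) + 6·e^(−2.6549) + 2·e^(−5.3097) = 1.0000 + 0.34070 + 0.42184 + 0.0098868 = 1.7724.
⟨E⟩ = Σ Eᵢ gᵢe^(−Eᵢ/kT) / Z = (0·1.0000 + 2·0.34070 + 3·0.42184 + 6·0.0098868) / 1.7724 = 1.13 ε.

1.13 ε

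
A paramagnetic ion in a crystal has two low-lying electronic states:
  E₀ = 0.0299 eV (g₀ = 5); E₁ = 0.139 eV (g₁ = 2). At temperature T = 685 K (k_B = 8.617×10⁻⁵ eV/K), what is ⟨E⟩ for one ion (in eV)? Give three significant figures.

k_BT = 8.617×10⁻⁵ × 685 K = 0.059026 eV.
Eᵢ/kT = 0.50656, 2.3549.
Z = Σ gᵢe^(−Eᵢ/kT) = 5·e^(−0.50656) + 2·e^(−2.3549) = 3.0128 + 0.18981 = 3.2026.
⟨E⟩ = Σ Eᵢ gᵢe^(−Eᵢ/kT) / Z = (0.0299·3.0128 + 0.139·0.18981) / 3.2026 = 0.0364 eV.

0.0364 eV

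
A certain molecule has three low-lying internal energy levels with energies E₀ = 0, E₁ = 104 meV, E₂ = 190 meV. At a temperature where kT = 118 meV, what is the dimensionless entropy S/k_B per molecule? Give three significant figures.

Eᵢ/kT = 0, 0.88136, 1.6102.
Z = Σ e^(−Eᵢ/kT) = e^(−0) + e^(−0.88136) + e^(−1.6102) = 1.0000 + 0.41422 + 0.19985 = 1.6141.
⟨E⟩ = Σ EᵢPᵢ = 50.214 meV.
S/k_B = ln Z + ⟨E⟩/kT = ln(1.6141) + 50.214/118 = 0.47878 + 0.42554 = 0.904.

0.904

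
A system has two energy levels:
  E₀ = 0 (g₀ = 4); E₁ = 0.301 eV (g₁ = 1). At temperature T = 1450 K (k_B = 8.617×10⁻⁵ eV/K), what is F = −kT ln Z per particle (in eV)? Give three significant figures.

-0.176 eV

k_BT = 8.617×10⁻⁵ × 1450 K = 0.12495 eV.
Eᵢ/kT = 0, 2.4090.
Z = Σ gᵢe^(−Eᵢ/kT) = 4·e^(−0) + 1·e^(−2.4090) = 4.0000 + 0.089905 = 4.0899.
F = −kT ln Z = −0.12495 × ln(4.0899) = −0.12495 × 1.4085 = -0.176 eV.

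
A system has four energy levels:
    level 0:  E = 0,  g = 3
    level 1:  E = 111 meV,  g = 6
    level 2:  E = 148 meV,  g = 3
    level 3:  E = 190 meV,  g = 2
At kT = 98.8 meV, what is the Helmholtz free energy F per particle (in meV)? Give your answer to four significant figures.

Eᵢ/kT = 0, 1.12348, 1.49798, 1.92308.
Z = Σ gᵢe^(−Eᵢ/kT) = 3·e^(−0) + 6·e^(−1.12348) + 3·e^(−1.49798) + 2·e^(−1.92308) = 3.00000 + 1.95088 + 0.670744 + 0.292312 = 5.91394.
F = −kT ln Z = −98.8 × ln(5.91394) = −98.8 × 1.77731 = -175.6 meV.

-175.6 meV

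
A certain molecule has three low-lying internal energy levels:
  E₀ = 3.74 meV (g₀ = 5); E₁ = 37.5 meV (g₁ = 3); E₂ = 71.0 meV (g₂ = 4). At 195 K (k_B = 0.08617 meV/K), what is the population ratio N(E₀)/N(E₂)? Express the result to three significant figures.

k_BT = 0.08617 × 195 K = 16.803 meV.
n₀/n₂ = (g₀/g₂) exp[−(E₀−E₂)/kT] = (5/4) × exp(−(-67.26 meV)/(16.803 meV)) = (5/4) × exp(4.0029) = 68.4.

68.4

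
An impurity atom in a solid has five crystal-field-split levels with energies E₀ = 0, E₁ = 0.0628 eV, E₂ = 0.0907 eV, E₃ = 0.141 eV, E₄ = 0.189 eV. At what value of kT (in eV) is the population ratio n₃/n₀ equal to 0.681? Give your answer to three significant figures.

n₃/n₀ = exp[−(E₃−E₀)/kT] = 0.681.
⇒ (E₃−E₀)/kT = ln(1/0.681) = ln(1.4684) = 0.38417.
kT = 0.141 eV / 0.38417 = 0.367 eV.

0.367 eV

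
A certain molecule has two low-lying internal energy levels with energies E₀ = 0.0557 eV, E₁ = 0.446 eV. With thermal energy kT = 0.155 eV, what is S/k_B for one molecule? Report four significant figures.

Eᵢ/kT = 0.359355, 2.87742.
Z = Σ e^(−Eᵢ/kT) = e^(−0.359355) + e^(−2.87742) = 0.698126 + 0.0562798 = 0.754406.
⟨E⟩ = Σ EᵢPᵢ = 0.0848169 eV.
S/k_B = ln Z + ⟨E⟩/kT = ln(0.754406) + 0.0848169/0.155 = -0.281825 + 0.547206 = 0.2654.

0.2654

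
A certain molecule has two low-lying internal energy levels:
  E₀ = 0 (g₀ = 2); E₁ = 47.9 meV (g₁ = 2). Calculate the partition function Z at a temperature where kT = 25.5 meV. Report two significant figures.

Z = 2.3

Eᵢ/kT = 0, 1.878.
Z = Σ gᵢe^(−Eᵢ/kT) = 2·e^(−0) + 2·e^(−1.878) = 2.000 + 0.3058 = 2.306.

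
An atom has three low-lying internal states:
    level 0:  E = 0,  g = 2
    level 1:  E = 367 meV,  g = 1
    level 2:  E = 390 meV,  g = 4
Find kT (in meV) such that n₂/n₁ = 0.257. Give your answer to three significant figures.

n₂/n₁ = (g₂/g₁) exp[−(E₂−E₁)/kT] = 0.257.
⇒ (E₂−E₁)/kT = ln((4/1)/0.257) = ln(15.564) = 2.7450.
kT = 23 meV / 2.7450 = 8.38 meV.

8.38 meV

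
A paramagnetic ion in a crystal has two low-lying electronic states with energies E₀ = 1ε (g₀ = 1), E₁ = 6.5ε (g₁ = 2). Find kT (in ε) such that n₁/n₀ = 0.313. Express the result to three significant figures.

2.97 ε

n₁/n₀ = (g₁/g₀) exp[−(E₁−E₀)/kT] = 0.313.
⇒ (E₁−E₀)/kT = ln((2/1)/0.313) = ln(6.3898) = 1.8547.
kT = 5.5ε / 1.8547 = 2.97 ε.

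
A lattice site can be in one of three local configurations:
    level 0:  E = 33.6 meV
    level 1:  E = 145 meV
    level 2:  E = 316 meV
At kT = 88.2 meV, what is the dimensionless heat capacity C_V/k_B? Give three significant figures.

Eᵢ/kT = 0.38095, 1.6440, 3.5828.
Z = Σ e^(−Eᵢ/kT) = e^(−0.38095) + e^(−1.6440) + e^(−3.5828) = 0.68321 + 0.19321 + 0.027798 = 0.90422.
⟨E⟩ = 66.085 meV, ⟨E²⟩ = 8415.4 meV².
C_V/k_B = (⟨E²⟩ − ⟨E⟩²)/(kT)² = (8415.4 − 4367.2)/7779.2 = 0.520.

0.520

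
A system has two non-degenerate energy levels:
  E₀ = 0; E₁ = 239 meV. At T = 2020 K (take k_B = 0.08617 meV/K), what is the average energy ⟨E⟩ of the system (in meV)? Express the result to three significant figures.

k_BT = 0.08617 × 2020 K = 174.06 meV.
Eᵢ/kT = 0, 1.3731.
Z = Σ e^(−Eᵢ/kT) = e^(−0) + e^(−1.3731) = 1.0000 + 0.25332 = 1.2533.
⟨E⟩ = Σ Eᵢ e^(−Eᵢ/kT) / Z = (0·1.0000 + 239·0.25332) / 1.2533 = 48.3 meV.

48.3 meV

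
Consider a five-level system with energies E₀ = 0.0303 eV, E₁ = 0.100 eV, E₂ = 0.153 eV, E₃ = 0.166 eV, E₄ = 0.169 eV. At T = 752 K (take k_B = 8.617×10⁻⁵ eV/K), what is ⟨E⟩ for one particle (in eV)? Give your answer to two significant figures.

0.074 eV

k_BT = 8.617×10⁻⁵ × 752 K = 0.06480 eV.
Eᵢ/kT = 0.4676, 1.543, 2.361, 2.562, 2.608.
Z = Σ e^(−Eᵢ/kT) = e^(−0.4676) + e^(−1.543) + e^(−2.361) + e^(−2.562) + e^(−2.608) = 0.6265 + 0.2137 + 0.09433 + 0.07715 + 0.07368 = 1.085.
⟨E⟩ = Σ Eᵢ e^(−Eᵢ/kT) / Z = (0.0303·0.6265 + 0.100·0.2137 + 0.153·0.09433 + 0.166·0.07715 + 0.169·0.07368) / 1.085 = 0.074 eV.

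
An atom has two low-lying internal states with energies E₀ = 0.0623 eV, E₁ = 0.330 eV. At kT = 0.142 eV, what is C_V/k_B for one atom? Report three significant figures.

0.407

Eᵢ/kT = 0.43873, 2.3239.
Z = Σ e^(−Eᵢ/kT) = e^(−0.43873) + e^(−2.3239) = 0.64485 + 0.097891 = 0.74274.
⟨E⟩ = 0.097582 eV, ⟨E²⟩ = 0.017722 eV².
C_V/k_B = (⟨E²⟩ − ⟨E⟩²)/(kT)² = (0.017722 − 0.0095222)/0.020164 = 0.407.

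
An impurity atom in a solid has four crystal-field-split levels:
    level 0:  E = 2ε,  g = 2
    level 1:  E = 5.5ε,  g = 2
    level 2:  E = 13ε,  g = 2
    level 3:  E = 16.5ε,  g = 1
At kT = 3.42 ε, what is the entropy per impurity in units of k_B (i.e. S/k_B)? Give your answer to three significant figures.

Eᵢ/kT = 0.58480, 1.6082, 3.8012, 4.8246.
Z = Σ gᵢe^(−Eᵢ/kT) = 2·e^(−0.58480) + 2·e^(−1.6082) + 2·e^(−3.8012) + 1·e^(−4.8246) = 1.1144 + 0.40050 + 0.044688 + 0.0080298 = 1.5676.
⟨E⟩ = Σ EᵢPᵢ = 3.2821 ε.
S/k_B = ln Z + ⟨E⟩/kT = ln(1.5676) + 3.2821/3.42 = 0.44955 + 0.95968 = 1.41.

1.41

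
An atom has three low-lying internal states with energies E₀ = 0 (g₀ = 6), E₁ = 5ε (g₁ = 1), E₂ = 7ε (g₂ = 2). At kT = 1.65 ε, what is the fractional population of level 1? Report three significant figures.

Eᵢ/kT = 0, 3.0303, 4.2424.
Z = Σ gᵢe^(−Eᵢ/kT) = 6·e^(−0) + 1·e^(−3.0303) + 2·e^(−4.2424) = 6.0000 + 0.048301 + 0.028746 = 6.0770.
P₁ = g₁ e^(−E₁/kT) / Z = 0.048301/6.0770 = 0.00795.

0.00795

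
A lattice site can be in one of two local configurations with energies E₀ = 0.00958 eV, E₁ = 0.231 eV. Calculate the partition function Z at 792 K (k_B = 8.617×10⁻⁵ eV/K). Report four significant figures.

Z = 0.9029

k_BT = 8.617×10⁻⁵ × 792 K = 0.0682466 eV.
Eᵢ/kT = 0.140373, 3.38478.
Z = Σ e^(−Eᵢ/kT) = e^(−0.140373) + e^(−3.38478) = 0.869034 + 0.0338851 = 0.902919.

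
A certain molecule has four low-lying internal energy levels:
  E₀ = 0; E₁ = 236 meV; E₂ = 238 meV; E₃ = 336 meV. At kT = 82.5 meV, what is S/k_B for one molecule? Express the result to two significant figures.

0.47

Eᵢ/kT = 0, 2.861, 2.885, 4.073.
Z = Σ e^(−Eᵢ/kT) = e^(−0) + e^(−2.861) + e^(−2.885) + e^(−4.073) = 1.000 + 0.05721 + 0.05585 + 0.01703 = 1.130.
⟨E⟩ = Σ EᵢPᵢ = 28.78 meV.
S/k_B = ln Z + ⟨E⟩/kT = ln(1.130) + 28.78/82.5 = 0.1222 + 0.3488 = 0.47.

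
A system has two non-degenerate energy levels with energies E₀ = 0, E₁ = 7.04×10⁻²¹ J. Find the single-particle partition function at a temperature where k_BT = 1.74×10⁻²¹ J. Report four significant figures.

Z = 1.017

Eᵢ/kT = 0, 4.04598.
Z = Σ e^(−Eᵢ/kT) = e^(−0) + e^(−4.04598) = 1.00000 + 0.0174926 = 1.01749.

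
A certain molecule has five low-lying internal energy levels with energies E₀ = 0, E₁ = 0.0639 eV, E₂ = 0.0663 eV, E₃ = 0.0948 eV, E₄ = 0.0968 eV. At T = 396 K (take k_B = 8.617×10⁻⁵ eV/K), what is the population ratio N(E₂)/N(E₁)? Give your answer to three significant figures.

k_BT = 8.617×10⁻⁵ × 396 K = 0.034123 eV.
n₂/n₁ = exp[−(E₂−E₁)/kT] = exp(−(0.0024 eV)/(0.034123 eV)) = exp(-0.070334) = 0.932.

0.932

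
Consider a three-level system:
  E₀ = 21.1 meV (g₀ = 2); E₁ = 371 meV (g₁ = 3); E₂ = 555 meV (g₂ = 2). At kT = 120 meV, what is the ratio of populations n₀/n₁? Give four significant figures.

12.31

n₀/n₁ = (g₀/g₁) exp[−(E₀−E₁)/kT] = (2/3) × exp(−(-349.9 meV)/(120 meV)) = (2/3) × exp(2.91583) = 12.31.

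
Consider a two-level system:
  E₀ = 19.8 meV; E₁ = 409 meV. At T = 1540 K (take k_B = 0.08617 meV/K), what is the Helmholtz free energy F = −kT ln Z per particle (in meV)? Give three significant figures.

12.9 meV

k_BT = 0.08617 × 1540 K = 132.70 meV.
Eᵢ/kT = 0.14921, 3.0821.
Z = Σ e^(−Eᵢ/kT) = e^(−0.14921) + e^(−3.0821) = 0.86139 + 0.045863 = 0.90725.
F = −kT ln Z = −132.70 × ln(0.90725) = −132.70 × -0.097337 = 12.9 meV.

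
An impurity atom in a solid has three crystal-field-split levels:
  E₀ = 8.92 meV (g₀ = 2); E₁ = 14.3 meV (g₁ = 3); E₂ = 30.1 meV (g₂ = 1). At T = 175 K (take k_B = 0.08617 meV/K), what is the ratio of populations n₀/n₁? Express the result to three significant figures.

k_BT = 0.08617 × 175 K = 15.080 meV.
n₀/n₁ = (g₀/g₁) exp[−(E₀−E₁)/kT] = (2/3) × exp(−(-5.38 meV)/(15.080 meV)) = (2/3) × exp(0.35676) = 0.952.

0.952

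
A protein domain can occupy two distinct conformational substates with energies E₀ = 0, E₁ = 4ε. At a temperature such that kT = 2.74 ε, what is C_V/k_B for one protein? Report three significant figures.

Eᵢ/kT = 0, 1.4599.
Z = Σ e^(−Eᵢ/kT) = e^(−0) + e^(−1.4599) = 1.0000 + 0.23226 = 1.2323.
⟨E⟩ = 0.75391 ε, ⟨E²⟩ = 3.0156 ε².
C_V/k_B = (⟨E²⟩ − ⟨E⟩²)/(kT)² = (3.0156 − 0.56838)/7.5076 = 0.326.

0.326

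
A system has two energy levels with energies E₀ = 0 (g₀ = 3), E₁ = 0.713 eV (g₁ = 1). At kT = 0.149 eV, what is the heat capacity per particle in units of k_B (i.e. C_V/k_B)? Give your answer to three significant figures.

Eᵢ/kT = 0, 4.7852.
Z = Σ gᵢe^(−Eᵢ/kT) = 3·e^(−0) + 1·e^(−4.7852) = 3.0000 + 0.0083525 = 3.0084.
⟨E⟩ = 0.0019796 eV, ⟨E²⟩ = 0.0014114 eV².
C_V/k_B = (⟨E²⟩ − ⟨E⟩²)/(kT)² = (0.0014114 − 0.0000039188)/0.022201 = 0.0634.

0.0634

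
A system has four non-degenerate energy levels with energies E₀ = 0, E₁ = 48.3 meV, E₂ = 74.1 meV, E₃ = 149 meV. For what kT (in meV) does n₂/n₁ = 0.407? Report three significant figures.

n₂/n₁ = exp[−(E₂−E₁)/kT] = 0.407.
⇒ (E₂−E₁)/kT = ln(1/0.407) = ln(2.4570) = 0.89894.
kT = 25.8 meV / 0.89894 = 28.7 meV.

28.7 meV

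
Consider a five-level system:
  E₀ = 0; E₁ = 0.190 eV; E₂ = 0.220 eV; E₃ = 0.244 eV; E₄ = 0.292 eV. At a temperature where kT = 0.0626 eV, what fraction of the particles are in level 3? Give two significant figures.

0.018

Eᵢ/kT = 0, 3.035, 3.514, 3.898, 4.665.
Z = Σ e^(−Eᵢ/kT) = e^(−0) + e^(−3.035) + e^(−3.514) + e^(−3.898) + e^(−4.665) = 1.000 + 0.04807 + 0.02978 + 0.02028 + 0.009419 = 1.108.
P₃ = e^(−E₃/kT) / Z = 0.02028/1.108 = 0.018.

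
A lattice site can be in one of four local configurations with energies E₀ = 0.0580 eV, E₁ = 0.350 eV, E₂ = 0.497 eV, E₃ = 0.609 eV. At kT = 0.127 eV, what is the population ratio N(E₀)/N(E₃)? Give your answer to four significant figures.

n₀/n₃ = exp[−(E₀−E₃)/kT] = exp(−(-0.5510 eV)/(0.127 eV)) = exp(4.33858) = 76.60.

76.60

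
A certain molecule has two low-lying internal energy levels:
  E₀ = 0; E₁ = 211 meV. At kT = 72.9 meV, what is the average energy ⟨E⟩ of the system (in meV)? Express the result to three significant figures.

Eᵢ/kT = 0, 2.8944.
Z = Σ e^(−Eᵢ/kT) = e^(−0) + e^(−2.8944) = 1.0000 + 0.055332 = 1.0553.
⟨E⟩ = Σ Eᵢ e^(−Eᵢ/kT) / Z = (0·1.0000 + 211·0.055332) / 1.0553 = 11.1 meV.

11.1 meV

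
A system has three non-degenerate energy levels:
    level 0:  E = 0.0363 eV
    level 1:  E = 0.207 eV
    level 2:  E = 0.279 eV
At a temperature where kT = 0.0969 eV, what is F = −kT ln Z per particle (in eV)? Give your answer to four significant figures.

0.01441 eV

Eᵢ/kT = 0.374613, 2.13622, 2.87926.
Z = Σ e^(−Eᵢ/kT) = e^(−0.374613) + e^(−2.13622) + e^(−2.87926) = 0.687555 + 0.118100 + 0.0561763 = 0.861831.
F = −kT ln Z = −0.0969 × ln(0.861831) = −0.0969 × -0.148696 = 0.01441 eV.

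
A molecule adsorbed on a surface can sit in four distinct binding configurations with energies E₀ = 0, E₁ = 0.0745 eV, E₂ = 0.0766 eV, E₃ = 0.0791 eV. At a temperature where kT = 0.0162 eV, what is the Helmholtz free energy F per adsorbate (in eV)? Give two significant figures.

-0.00042 eV

Eᵢ/kT = 0, 4.599, 4.728, 4.883.
Z = Σ e^(−Eᵢ/kT) = e^(−0) + e^(−4.599) + e^(−4.728) + e^(−4.883) = 1.000 + 0.01006 + 0.008844 + 0.007574 = 1.026.
F = −kT ln Z = −0.0162 × ln(1.026) = −0.0162 × 0.02567 = -0.00042 eV.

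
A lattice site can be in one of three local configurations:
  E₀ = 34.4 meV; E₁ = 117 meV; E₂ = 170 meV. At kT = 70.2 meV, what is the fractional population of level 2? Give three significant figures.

0.0997

Eᵢ/kT = 0.49003, 1.6667, 2.4217.
Z = Σ e^(−Eᵢ/kT) = e^(−0.49003) + e^(−1.6667) + e^(−2.4217) = 0.61261 + 0.18887 + 0.088771 = 0.89025.
P₂ = e^(−E₂/kT) / Z = 0.088771/0.89025 = 0.0997.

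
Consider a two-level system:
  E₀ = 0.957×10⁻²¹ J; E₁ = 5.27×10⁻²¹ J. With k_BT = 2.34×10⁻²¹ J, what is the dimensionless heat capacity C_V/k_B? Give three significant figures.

Eᵢ/kT = 0.40897, 2.2521.
Z = Σ e^(−Eᵢ/kT) = e^(−0.40897) + e^(−2.2521) = 0.66433 + 0.10518 = 0.76951.
⟨E⟩ = 1.5465, ⟨E²⟩ = 4.5868.
C_V/k_B = (⟨E²⟩ − ⟨E⟩²)/(kT)² = (4.5868 − 2.3917)/5.4756 = 0.401.

0.401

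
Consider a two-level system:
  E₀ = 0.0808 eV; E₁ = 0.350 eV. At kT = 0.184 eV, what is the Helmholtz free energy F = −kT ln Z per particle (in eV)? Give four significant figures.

0.04248 eV

Eᵢ/kT = 0.439130, 1.90217.
Z = Σ e^(−Eᵢ/kT) = e^(−0.439130) + e^(−1.90217) = 0.644597 + 0.149244 = 0.793841.
F = −kT ln Z = −0.184 × ln(0.793841) = −0.184 × -0.230872 = 0.04248 eV.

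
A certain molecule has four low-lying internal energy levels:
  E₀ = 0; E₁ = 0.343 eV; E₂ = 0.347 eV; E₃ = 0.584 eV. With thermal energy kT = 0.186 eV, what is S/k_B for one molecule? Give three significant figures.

Eᵢ/kT = 0, 1.8441, 1.8656, 3.1398.
Z = Σ e^(−Eᵢ/kT) = e^(−0) + e^(−1.8441) + e^(−1.8656) + e^(−3.1398) = 1.0000 + 0.15817 + 0.15480 + 0.043291 = 1.3563.
⟨E⟩ = Σ EᵢPᵢ = 0.098245 eV.
S/k_B = ln Z + ⟨E⟩/kT = ln(1.3563) + 0.098245/0.186 = 0.30476 + 0.52820 = 0.833.

0.833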